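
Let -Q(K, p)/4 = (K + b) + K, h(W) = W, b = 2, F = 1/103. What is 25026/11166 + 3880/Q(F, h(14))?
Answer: -92532471/193544 ≈ -478.10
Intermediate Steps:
F = 1/103 ≈ 0.0097087
Q(K, p) = -8 - 8*K (Q(K, p) = -4*((K + 2) + K) = -4*((2 + K) + K) = -4*(2 + 2*K) = -8 - 8*K)
25026/11166 + 3880/Q(F, h(14)) = 25026/11166 + 3880/(-8 - 8*1/103) = 25026*(1/11166) + 3880/(-8 - 8/103) = 4171/1861 + 3880/(-832/103) = 4171/1861 + 3880*(-103/832) = 4171/1861 - 49955/104 = -92532471/193544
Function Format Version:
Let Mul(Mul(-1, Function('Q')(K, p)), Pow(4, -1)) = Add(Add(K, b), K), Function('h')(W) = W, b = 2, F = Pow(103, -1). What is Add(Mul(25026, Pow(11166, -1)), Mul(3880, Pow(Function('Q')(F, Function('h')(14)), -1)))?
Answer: Rational(-92532471, 193544) ≈ -478.10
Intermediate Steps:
F = Rational(1, 103) ≈ 0.0097087
Function('Q')(K, p) = Add(-8, Mul(-8, K)) (Function('Q')(K, p) = Mul(-4, Add(Add(K, 2), K)) = Mul(-4, Add(Add(2, K), K)) = Mul(-4, Add(2, Mul(2, K))) = Add(-8, Mul(-8, K)))
Add(Mul(25026, Pow(11166, -1)), Mul(3880, Pow(Function('Q')(F, Function('h')(14)), -1))) = Add(Mul(25026, Pow(11166, -1)), Mul(3880, Pow(Add(-8, Mul(-8, Rational(1, 103))), -1))) = Add(Mul(25026, Rational(1, 11166)), Mul(3880, Pow(Add(-8, Rational(-8, 103)), -1))) = Add(Rational(4171, 1861), Mul(3880, Pow(Rational(-832, 103), -1))) = Add(Rational(4171, 1861), Mul(3880, Rational(-103, 832))) = Add(Rational(4171, 1861), Rational(-49955, 104)) = Rational(-92532471, 193544)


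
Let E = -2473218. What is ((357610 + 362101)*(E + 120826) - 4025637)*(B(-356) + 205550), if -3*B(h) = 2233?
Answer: -1040236504909239533/3 ≈ -3.4675e+17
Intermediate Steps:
B(h) = -2233/3 (B(h) = -1/3*2233 = -2233/3)
((357610 + 362101)*(E + 120826) - 4025637)*(B(-356) + 205550) = ((357610 + 362101)*(-2473218 + 120826) - 4025637)*(-2233/3 + 205550) = (719711*(-2352392) - 4025637)*(614417/3) = (-1693042398712 - 4025637)*(614417/3) = -1693046424349*614417/3 = -1040236504909239533/3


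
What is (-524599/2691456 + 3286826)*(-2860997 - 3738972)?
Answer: -58385616188018144233/2691456 ≈ -2.1693e+13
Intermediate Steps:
(-524599/2691456 + 3286826)*(-2860997 - 3738972) = (-524599*1/2691456 + 3286826)*(-6599969) = (-524599/2691456 + 3286826)*(-6599969) = (8846347034057/2691456)*(-6599969) = -58385616188018144233/2691456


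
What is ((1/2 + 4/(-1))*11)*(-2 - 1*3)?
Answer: 385/2 ≈ 192.50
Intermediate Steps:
((1/2 + 4/(-1))*11)*(-2 - 1*3) = ((1*(½) + 4*(-1))*11)*(-2 - 3) = ((½ - 4)*11)*(-5) = -7/2*11*(-5) = -77/2*(-5) = 385/2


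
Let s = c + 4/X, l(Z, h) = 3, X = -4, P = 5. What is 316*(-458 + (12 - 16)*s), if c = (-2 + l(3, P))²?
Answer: -144728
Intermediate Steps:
c = 1 (c = (-2 + 3)² = 1² = 1)
s = 0 (s = 1 + 4/(-4) = 1 + 4*(-¼) = 1 - 1 = 0)
316*(-458 + (12 - 16)*s) = 316*(-458 + (12 - 16)*0) = 316*(-458 - 4*0) = 316*(-458 + 0) = 316*(-458) = -144728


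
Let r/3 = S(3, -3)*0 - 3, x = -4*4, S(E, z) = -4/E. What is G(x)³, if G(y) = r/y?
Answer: 729/4096 ≈ 0.17798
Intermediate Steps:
x = -16
r = -9 (r = 3*(-4/3*0 - 3) = 3*(0 - 3) = 3*(-3) = -9)
G(y) = -9/y
G(x)³ = (-9/(-16))³ = (-9*(-1/16))³ = (9/16)³ = 729/4096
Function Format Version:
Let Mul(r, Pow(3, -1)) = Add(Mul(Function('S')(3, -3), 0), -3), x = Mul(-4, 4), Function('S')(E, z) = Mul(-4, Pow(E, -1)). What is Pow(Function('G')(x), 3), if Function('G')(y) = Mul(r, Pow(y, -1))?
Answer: Rational(729, 4096) ≈ 0.17798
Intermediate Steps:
x = -16
r = -9 (r = Mul(3, Add(Mul(Mul(-4, Pow(3, -1)), 0), -3)) = Mul(3, Add(Mul(Mul(-4, Rational(1, 3)), 0), -3)) = Mul(3, Add(Mul(Rational(-4, 3), 0), -3)) = Mul(3, Add(0, -3)) = Mul(3, -3) = -9)
Function('G')(y) = Mul(-9, Pow(y, -1))
Pow(Function('G')(x), 3) = Pow(Mul(-9, Pow(-16, -1)), 3) = Pow(Mul(-9, Rational(-1, 16)), 3) = Pow(Rational(9, 16), 3) = Rational(729, 4096)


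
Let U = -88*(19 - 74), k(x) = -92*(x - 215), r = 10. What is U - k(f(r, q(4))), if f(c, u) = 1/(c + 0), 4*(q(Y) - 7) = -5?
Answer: -74654/5 ≈ -14931.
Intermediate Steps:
q(Y) = 23/4 (q(Y) = 7 + (1/4)*(-5) = 7 - 5/4 = 23/4)
f(c, u) = 1/c
k(x) = 19780 - 92*x (k(x) = -92*(-215 + x) = 19780 - 92*x)
U = 4840 (U = -88*(-55) = 4840)
U - k(f(r, q(4))) = 4840 - (19780 - 92/10) = 4840 - (19780 - 92*1/10) = 4840 - (19780 - 46/5) = 4840 - 1*98854/5 = 4840 - 98854/5 = -74654/5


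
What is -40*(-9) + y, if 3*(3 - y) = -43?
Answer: 1132/3 ≈ 377.33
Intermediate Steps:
y = 52/3 (y = 3 - ⅓*(-43) = 3 + 43/3 = 52/3 ≈ 17.333)
-40*(-9) + y = -40*(-9) + 52/3 = 360 + 52/3 = 1132/3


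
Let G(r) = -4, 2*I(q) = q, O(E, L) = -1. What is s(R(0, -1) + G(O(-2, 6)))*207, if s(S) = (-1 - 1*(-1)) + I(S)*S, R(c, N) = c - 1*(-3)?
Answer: 207/2 ≈ 103.50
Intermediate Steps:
I(q) = q/2
R(c, N) = 3 + c (R(c, N) = c + 3 = 3 + c)
s(S) = S**2/2 (s(S) = (-1 - 1*(-1)) + (S/2)*S = (-1 + 1) + S**2/2 = 0 + S**2/2 = S**2/2)
s(R(0, -1) + G(O(-2, 6)))*207 = (((3 + 0) - 4)**2/2)*207 = ((3 - 4)**2/2)*207 = ((1/2)*(-1)**2)*207 = ((1/2)*1)*207 = (1/2)*207 = 207/2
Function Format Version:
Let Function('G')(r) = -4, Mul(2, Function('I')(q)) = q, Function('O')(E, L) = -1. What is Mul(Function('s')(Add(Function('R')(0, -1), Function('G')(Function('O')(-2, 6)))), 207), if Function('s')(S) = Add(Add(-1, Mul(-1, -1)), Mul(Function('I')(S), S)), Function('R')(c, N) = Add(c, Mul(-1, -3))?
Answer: Rational(207, 2) ≈ 103.50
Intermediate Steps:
Function('I')(q) = Mul(Rational(1, 2), q)
Function('R')(c, N) = Add(3, c) (Function('R')(c, N) = Add(c, 3) = Add(3, c))
Function('s')(S) = Mul(Rational(1, 2), Pow(S, 2)) (Function('s')(S) = Add(Add(-1, Mul(-1, -1)), Mul(Mul(Rational(1, 2), S), S)) = Add(Add(-1, 1), Mul(Rational(1, 2), Pow(S, 2))) = Add(0, Mul(Rational(1, 2), Pow(S, 2))) = Mul(Rational(1, 2), Pow(S, 2)))
Mul(Function('s')(Add(Function('R')(0, -1), Function('G')(Function('O')(-2, 6)))), 207) = Mul(Mul(Rational(1, 2), Pow(Add(Add(3, 0), -4), 2)), 207) = Mul(Mul(Rational(1, 2), Pow(Add(3, -4), 2)), 207) = Mul(Mul(Rational(1, 2), Pow(-1, 2)), 207) = Mul(Mul(Rational(1, 2), 1), 207) = Mul(Rational(1, 2), 207) = Rational(207, 2)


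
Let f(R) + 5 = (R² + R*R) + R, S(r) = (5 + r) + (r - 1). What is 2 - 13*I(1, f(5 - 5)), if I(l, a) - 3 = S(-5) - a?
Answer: -24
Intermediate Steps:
S(r) = 4 + 2*r (S(r) = (5 + r) + (-1 + r) = 4 + 2*r)
f(R) = -5 + R + 2*R² (f(R) = -5 + ((R² + R*R) + R) = -5 + ((R² + R²) + R) = -5 + (2*R² + R) = -5 + (R + 2*R²) = -5 + R + 2*R²)
I(l, a) = -3 - a (I(l, a) = 3 + ((4 + 2*(-5)) - a) = 3 + ((4 - 10) - a) = 3 + (-6 - a) = -3 - a)
2 - 13*I(1, f(5 - 5)) = 2 - 13*(-3 - (-5 + (5 - 5) + 2*(5 - 5)²)) = 2 - 13*(-3 - (-5 + 0 + 2*0²)) = 2 - 13*(-3 - (-5 + 0 + 2*0)) = 2 - 13*(-3 - (-5 + 0 + 0)) = 2 - 13*(-3 - 1*(-5)) = 2 - 13*(-3 + 5) = 2 - 13*2 = 2 - 26 = -24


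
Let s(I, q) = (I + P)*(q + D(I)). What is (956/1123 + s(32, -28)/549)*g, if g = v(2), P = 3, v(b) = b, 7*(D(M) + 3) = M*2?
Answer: -74278/68503 ≈ -1.0843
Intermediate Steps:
D(M) = -3 + 2*M/7 (D(M) = -3 + (M*2)/7 = -3 + (2*M)/7 = -3 + 2*M/7)
s(I, q) = (3 + I)*(-3 + q + 2*I/7) (s(I, q) = (I + 3)*(q + (-3 + 2*I/7)) = (3 + I)*(-3 + q + 2*I/7))
g = 2
(956/1123 + s(32, -28)/549)*g = (956/1123 + (-9 + 3*(-28) - 15/7*32 + (2/7)*32**2 + 32*(-28))/549)*2 = (956*(1/1123) + (-9 - 84 - 480/7 + (2/7)*1024 - 896)*(1/549))*2 = (956/1123 + (-9 - 84 - 480/7 + 2048/7 - 896)*(1/549))*2 = (956/1123 - 765*1/549)*2 = (956/1123 - 85/61)*2 = -37139/68503*2 = -74278/68503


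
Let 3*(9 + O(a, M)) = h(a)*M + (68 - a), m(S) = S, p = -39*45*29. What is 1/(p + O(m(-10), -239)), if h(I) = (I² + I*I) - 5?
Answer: -1/66413 ≈ -1.5057e-5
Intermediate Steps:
h(I) = -5 + 2*I² (h(I) = (I² + I²) - 5 = 2*I² - 5 = -5 + 2*I²)
p = -50895 (p = -1755*29 = -50895)
O(a, M) = 41/3 - a/3 + M*(-5 + 2*a²)/3 (O(a, M) = -9 + ((-5 + 2*a²)*M + (68 - a))/3 = -9 + (M*(-5 + 2*a²) + (68 - a))/3 = -9 + (68 - a + M*(-5 + 2*a²))/3 = -9 + (68/3 - a/3 + M*(-5 + 2*a²)/3) = 41/3 - a/3 + M*(-5 + 2*a²)/3)
1/(p + O(m(-10), -239)) = 1/(-50895 + (41/3 - ⅓*(-10) + (⅓)*(-239)*(-5 + 2*(-10)²))) = 1/(-50895 + (41/3 + 10/3 + (⅓)*(-239)*(-5 + 2*100))) = 1/(-50895 + (41/3 + 10/3 + (⅓)*(-239)*(-5 + 200))) = 1/(-50895 + (41/3 + 10/3 + (⅓)*(-239)*195)) = 1/(-50895 + (41/3 + 10/3 - 15535)) = 1/(-50895 - 15518) = 1/(-66413) = -1/66413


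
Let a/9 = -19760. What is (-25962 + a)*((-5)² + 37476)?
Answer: -7642778802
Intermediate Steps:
a = -177840 (a = 9*(-19760) = -177840)
(-25962 + a)*((-5)² + 37476) = (-25962 - 177840)*((-5)² + 37476) = -203802*(25 + 37476) = -203802*37501 = -7642778802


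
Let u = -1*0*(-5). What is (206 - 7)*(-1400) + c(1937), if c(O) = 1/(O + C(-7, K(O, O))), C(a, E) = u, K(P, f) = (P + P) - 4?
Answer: -539648199/1937 ≈ -2.7860e+5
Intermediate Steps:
K(P, f) = -4 + 2*P (K(P, f) = 2*P - 4 = -4 + 2*P)
u = 0 (u = 0*(-5) = 0)
C(a, E) = 0
c(O) = 1/O (c(O) = 1/(O + 0) = 1/O)
(206 - 7)*(-1400) + c(1937) = (206 - 7)*(-1400) + 1/1937 = 199*(-1400) + 1/1937 = -278600 + 1/1937 = -539648199/1937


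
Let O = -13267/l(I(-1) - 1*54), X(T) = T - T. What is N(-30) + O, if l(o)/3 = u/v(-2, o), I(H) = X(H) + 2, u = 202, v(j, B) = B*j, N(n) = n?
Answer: -698974/303 ≈ -2306.8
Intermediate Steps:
X(T) = 0
I(H) = 2 (I(H) = 0 + 2 = 2)
l(o) = -303/o (l(o) = 3*(202/((o*(-2)))) = 3*(202/((-2*o))) = 3*(202*(-1/(2*o))) = 3*(-101/o) = -303/o)
O = -689884/303 (O = -13267/((-303/(2 - 1*54))) = -13267/((-303/(2 - 54))) = -13267/((-303/(-52))) = -13267/((-303*(-1/52))) = -13267/303/52 = -13267*52/303 = -689884/303 ≈ -2276.8)
N(-30) + O = -30 - 689884/303 = -698974/303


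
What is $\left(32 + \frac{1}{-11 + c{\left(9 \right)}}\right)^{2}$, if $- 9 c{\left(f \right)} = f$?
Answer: $\frac{146689}{144} \approx 1018.7$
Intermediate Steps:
$c{\left(f \right)} = - \frac{f}{9}$
$\left(32 + \frac{1}{-11 + c{\left(9 \right)}}\right)^{2} = \left(32 + \frac{1}{-11 - 1}\right)^{2} = \left(32 + \frac{1}{-12}\right)^{2} = \left(32 - \frac{1}{12}\right)^{2} = \left(\frac{383}{12}\right)^{2} = \frac{146689}{144}$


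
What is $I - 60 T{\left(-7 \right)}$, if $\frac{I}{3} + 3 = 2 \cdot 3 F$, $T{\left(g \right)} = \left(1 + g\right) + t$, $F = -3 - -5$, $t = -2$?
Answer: $507$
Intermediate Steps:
$F = 2$ ($F = -3 + 5 = 2$)
$T{\left(g \right)} = -1 + g$ ($T{\left(g \right)} = \left(1 + g\right) - 2 = -1 + g$)
$I = 27$ ($I = -9 + 3 \cdot 2 \cdot 3 \cdot 2 = -9 + 3 \cdot 6 \cdot 2 = -9 + 3 \cdot 12 = -9 + 36 = 27$)
$I - 60 T{\left(-7 \right)} = 27 - 60 \left(-1 - 7\right) = 27 - -480 = 27 + 480 = 507$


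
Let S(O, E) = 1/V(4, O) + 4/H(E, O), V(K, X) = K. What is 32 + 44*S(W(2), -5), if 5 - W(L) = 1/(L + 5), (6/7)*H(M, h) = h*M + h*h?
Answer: -2965/17 ≈ -174.41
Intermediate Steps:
H(M, h) = 7*h²/6 + 7*M*h/6 (H(M, h) = 7*(h*M + h*h)/6 = 7*(M*h + h²)/6 = 7*(h² + M*h)/6 = 7*h²/6 + 7*M*h/6)
W(L) = 5 - 1/(5 + L) (W(L) = 5 - 1/(L + 5) = 5 - 1/(5 + L))
S(O, E) = ¼ + 24/(7*O*(E + O)) (S(O, E) = 1/4 + 4/((7*O*(E + O)/6)) = 1*(¼) + 4*(6/(7*O*(E + O))) = ¼ + 24/(7*O*(E + O)))
32 + 44*S(W(2), -5) = 32 + 44*((96 + 7*((24 + 5*2)/(5 + 2))*(-5 + (24 + 5*2)/(5 + 2)))/(28*(((24 + 5*2)/(5 + 2)))*(-5 + (24 + 5*2)/(5 + 2)))) = 32 + 44*((96 + 7*((24 + 10)/7)*(-5 + (24 + 10)/7))/(28*(((24 + 10)/7))*(-5 + (24 + 10)/7))) = 32 + 44*((96 + 7*((⅐)*34)*(-5 + (⅐)*34))/(28*(((⅐)*34))*(-5 + (⅐)*34))) = 32 + 44*((96 + 7*(34/7)*(-5 + 34/7))/(28*(34/7)*(-5 + 34/7))) = 32 + 44*((1/28)*(7/34)*(96 + 7*(34/7)*(-⅐))/(-⅐)) = 32 + 44*((1/28)*(7/34)*(-7)*(96 - 34/7)) = 32 + 44*((1/28)*(7/34)*(-7)*(638/7)) = 32 + 44*(-319/68) = 32 - 3509/17 = -2965/17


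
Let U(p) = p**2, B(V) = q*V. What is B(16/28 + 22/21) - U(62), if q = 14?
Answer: -11464/3 ≈ -3821.3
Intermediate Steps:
B(V) = 14*V
B(16/28 + 22/21) - U(62) = 14*(16/28 + 22/21) - 1*62**2 = 14*(16*(1/28) + 22*(1/21)) - 1*3844 = 14*(4/7 + 22/21) - 3844 = 14*(34/21) - 3844 = 68/3 - 3844 = -11464/3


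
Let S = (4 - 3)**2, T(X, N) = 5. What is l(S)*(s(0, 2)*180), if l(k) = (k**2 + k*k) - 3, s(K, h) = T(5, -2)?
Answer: -900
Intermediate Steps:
s(K, h) = 5
S = 1 (S = 1**2 = 1)
l(k) = -3 + 2*k**2 (l(k) = (k**2 + k**2) - 3 = 2*k**2 - 3 = -3 + 2*k**2)
l(S)*(s(0, 2)*180) = (-3 + 2*1**2)*(5*180) = (-3 + 2*1)*900 = (-3 + 2)*900 = -1*900 = -900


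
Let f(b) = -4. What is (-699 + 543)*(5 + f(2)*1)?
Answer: -156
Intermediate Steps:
(-699 + 543)*(5 + f(2)*1) = (-699 + 543)*(5 - 4*1) = -156*(5 - 4) = -156*1 = -156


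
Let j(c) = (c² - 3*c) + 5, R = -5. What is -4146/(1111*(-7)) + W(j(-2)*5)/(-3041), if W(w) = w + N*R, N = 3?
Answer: 12141366/23649857 ≈ 0.51338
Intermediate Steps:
j(c) = 5 + c² - 3*c
W(w) = -15 + w (W(w) = w + 3*(-5) = w - 15 = -15 + w)
-4146/(1111*(-7)) + W(j(-2)*5)/(-3041) = -4146/(1111*(-7)) + (-15 + (5 + (-2)² - 3*(-2))*5)/(-3041) = -4146/(-7777) + (-15 + (5 + 4 + 6)*5)*(-1/3041) = -4146*(-1/7777) + (-15 + 15*5)*(-1/3041) = 4146/7777 + (-15 + 75)*(-1/3041) = 4146/7777 + 60*(-1/3041) = 4146/7777 - 60/3041 = 12141366/23649857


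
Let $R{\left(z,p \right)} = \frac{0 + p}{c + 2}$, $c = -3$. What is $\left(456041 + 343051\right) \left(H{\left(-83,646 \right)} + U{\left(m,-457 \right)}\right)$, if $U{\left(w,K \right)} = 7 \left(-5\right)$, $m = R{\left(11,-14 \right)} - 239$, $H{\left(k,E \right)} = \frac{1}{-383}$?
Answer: $- \frac{10712627352}{383} \approx -2.797 \cdot 10^{7}$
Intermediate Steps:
$R{\left(z,p \right)} = - p$ ($R{\left(z,p \right)} = \frac{0 + p}{-3 + 2} = \frac{p}{-1} = p \left(-1\right) = - p$)
$H{\left(k,E \right)} = - \frac{1}{383}$
$m = -225$ ($m = \left(-1\right) \left(-14\right) - 239 = 14 - 239 = -225$)
$U{\left(w,K \right)} = -35$
$\left(456041 + 343051\right) \left(H{\left(-83,646 \right)} + U{\left(m,-457 \right)}\right) = \left(456041 + 343051\right) \left(- \frac{1}{383} - 35\right) = 799092 \left(- \frac{13406}{383}\right) = - \frac{10712627352}{383}$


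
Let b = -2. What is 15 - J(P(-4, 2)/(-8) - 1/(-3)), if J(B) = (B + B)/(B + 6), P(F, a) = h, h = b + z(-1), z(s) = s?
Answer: 2381/161 ≈ 14.789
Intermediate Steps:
h = -3 (h = -2 - 1 = -3)
P(F, a) = -3
J(B) = 2*B/(6 + B) (J(B) = (2*B)/(6 + B) = 2*B/(6 + B))
15 - J(P(-4, 2)/(-8) - 1/(-3)) = 15 - 2*(-3/(-8) - 1/(-3))/(6 + (-3/(-8) - 1/(-3))) = 15 - 2*(-3*(-1/8) - 1*(-1/3))/(6 + (-3*(-1/8) - 1*(-1/3))) = 15 - 2*(3/8 + 1/3)/(6 + (3/8 + 1/3)) = 15 - 2*17/(24*(6 + 17/24)) = 15 - 2*17/(24*161/24) = 15 - 2*17*24/(24*161) = 15 - 1*34/161 = 15 - 34/161 = 2381/161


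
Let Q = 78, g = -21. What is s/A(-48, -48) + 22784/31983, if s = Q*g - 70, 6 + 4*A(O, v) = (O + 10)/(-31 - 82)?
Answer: 1544123093/1279320 ≈ 1207.0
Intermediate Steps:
A(O, v) = -172/113 - O/452 (A(O, v) = -3/2 + ((O + 10)/(-31 - 82))/4 = -3/2 + ((10 + O)/(-113))/4 = -3/2 + ((10 + O)*(-1/113))/4 = -3/2 + (-10/113 - O/113)/4 = -3/2 + (-5/226 - O/452) = -172/113 - O/452)
s = -1708 (s = 78*(-21) - 70 = -1638 - 70 = -1708)
s/A(-48, -48) + 22784/31983 = -1708/(-172/113 - 1/452*(-48)) + 22784/31983 = -1708/(-172/113 + 12/113) + 22784*(1/31983) = -1708/(-160/113) + 22784/31983 = -1708*(-113/160) + 22784/31983 = 48251/40 + 22784/31983 = 1544123093/1279320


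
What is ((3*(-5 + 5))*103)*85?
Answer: 0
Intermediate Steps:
((3*(-5 + 5))*103)*85 = ((3*0)*103)*85 = (0*103)*85 = 0*85 = 0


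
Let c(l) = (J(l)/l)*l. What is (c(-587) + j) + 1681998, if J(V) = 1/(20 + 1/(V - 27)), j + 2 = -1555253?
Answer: 1556277911/12279 ≈ 1.2674e+5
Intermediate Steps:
j = -1555255 (j = -2 - 1555253 = -1555255)
J(V) = 1/(20 + 1/(-27 + V))
c(l) = (-27 + l)/(-539 + 20*l) (c(l) = (((-27 + l)/(-539 + 20*l))/l)*l = ((-27 + l)/(l*(-539 + 20*l)))*l = (-27 + l)/(-539 + 20*l))
(c(-587) + j) + 1681998 = ((-27 - 587)/(-539 + 20*(-587)) - 1555255) + 1681998 = (-614/(-539 - 11740) - 1555255) + 1681998 = (-614/(-12279) - 1555255) + 1681998 = (-1/12279*(-614) - 1555255) + 1681998 = (614/12279 - 1555255) + 1681998 = -19096975531/12279 + 1681998 = 1556277911/12279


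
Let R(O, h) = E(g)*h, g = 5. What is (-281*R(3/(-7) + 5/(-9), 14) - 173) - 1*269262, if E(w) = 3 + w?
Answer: -300907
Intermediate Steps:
R(O, h) = 8*h (R(O, h) = (3 + 5)*h = 8*h)
(-281*R(3/(-7) + 5/(-9), 14) - 173) - 1*269262 = (-2248*14 - 173) - 1*269262 = (-281*112 - 173) - 269262 = (-31472 - 173) - 269262 = -31645 - 269262 = -300907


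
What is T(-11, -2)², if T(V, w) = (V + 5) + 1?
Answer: 25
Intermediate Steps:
T(V, w) = 6 + V (T(V, w) = (5 + V) + 1 = 6 + V)
T(-11, -2)² = (6 - 11)² = (-5)² = 25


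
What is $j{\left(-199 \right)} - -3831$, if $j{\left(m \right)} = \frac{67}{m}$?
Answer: $\frac{762302}{199} \approx 3830.7$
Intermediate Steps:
$j{\left(-199 \right)} - -3831 = \frac{67}{-199} - -3831 = 67 \left(- \frac{1}{199}\right) + 3831 = - \frac{67}{199} + 3831 = \frac{762302}{199}$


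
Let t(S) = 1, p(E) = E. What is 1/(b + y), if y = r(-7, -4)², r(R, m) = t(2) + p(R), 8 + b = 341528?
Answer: 1/341556 ≈ 2.9278e-6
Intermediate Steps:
b = 341520 (b = -8 + 341528 = 341520)
r(R, m) = 1 + R
y = 36 (y = (1 - 7)² = (-6)² = 36)
1/(b + y) = 1/(341520 + 36) = 1/341556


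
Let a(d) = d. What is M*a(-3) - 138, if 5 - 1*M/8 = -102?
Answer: -2706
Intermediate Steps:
M = 856 (M = 40 - 8*(-102) = 40 + 816 = 856)
M*a(-3) - 138 = 856*(-3) - 138 = -2568 - 138 = -2706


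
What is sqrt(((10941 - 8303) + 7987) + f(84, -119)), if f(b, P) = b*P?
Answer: sqrt(629) ≈ 25.080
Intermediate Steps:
f(b, P) = P*b
sqrt(((10941 - 8303) + 7987) + f(84, -119)) = sqrt(((10941 - 8303) + 7987) - 119*84) = sqrt((2638 + 7987) - 9996) = sqrt(10625 - 9996) = sqrt(629)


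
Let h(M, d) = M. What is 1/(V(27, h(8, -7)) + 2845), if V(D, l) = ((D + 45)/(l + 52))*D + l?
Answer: 5/14427 ≈ 0.00034657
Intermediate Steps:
V(D, l) = l + D*(45 + D)/(52 + l) (V(D, l) = ((45 + D)/(52 + l))*D + l = D*(45 + D)/(52 + l) + l = l + D*(45 + D)/(52 + l))
1/(V(27, h(8, -7)) + 2845) = 1/((27² + 8² + 45*27 + 52*8)/(52 + 8) + 2845) = 1/((729 + 64 + 1215 + 416)/60 + 2845) = 1/((1/60)*2424 + 2845) = 1/(202/5 + 2845) = 1/(14427/5) = 5/14427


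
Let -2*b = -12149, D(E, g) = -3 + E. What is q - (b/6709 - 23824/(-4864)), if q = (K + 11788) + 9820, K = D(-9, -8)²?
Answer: 44352150723/2039536 ≈ 21746.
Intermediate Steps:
K = 144 (K = (-3 - 9)² = (-12)² = 144)
b = 12149/2 (b = -½*(-12149) = 12149/2 ≈ 6074.5)
q = 21752 (q = (144 + 11788) + 9820 = 11932 + 9820 = 21752)
q - (b/6709 - 23824/(-4864)) = 21752 - ((12149/2)/6709 - 23824/(-4864)) = 21752 - ((12149/2)*(1/6709) - 23824*(-1/4864)) = 21752 - (12149/13418 + 1489/304) = 21752 - 1*11836349/2039536 = 21752 - 11836349/2039536 = 44352150723/2039536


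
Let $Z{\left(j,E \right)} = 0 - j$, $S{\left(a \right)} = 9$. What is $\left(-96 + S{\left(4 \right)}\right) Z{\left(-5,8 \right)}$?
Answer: $-435$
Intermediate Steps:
$Z{\left(j,E \right)} = - j$
$\left(-96 + S{\left(4 \right)}\right) Z{\left(-5,8 \right)} = \left(-96 + 9\right) \left(\left(-1\right) \left(-5\right)\right) = \left(-87\right) 5 = -435$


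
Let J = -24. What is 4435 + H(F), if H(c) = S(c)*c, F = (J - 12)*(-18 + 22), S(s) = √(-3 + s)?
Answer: 4435 - 1008*I*√3 ≈ 4435.0 - 1745.9*I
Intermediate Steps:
F = -144 (F = (-24 - 12)*(-18 + 22) = -36*4 = -144)
H(c) = c*√(-3 + c) (H(c) = √(-3 + c)*c = c*√(-3 + c))
4435 + H(F) = 4435 - 144*√(-3 - 144) = 4435 - 1008*I*√3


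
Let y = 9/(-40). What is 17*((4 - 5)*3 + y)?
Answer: -2193/40 ≈ -54.825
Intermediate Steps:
y = -9/40 (y = 9*(-1/40) = -9/40 ≈ -0.22500)
17*((4 - 5)*3 + y) = 17*((4 - 5)*3 - 9/40) = 17*(-1*3 - 9/40) = 17*(-3 - 9/40) = 17*(-129/40) = -2193/40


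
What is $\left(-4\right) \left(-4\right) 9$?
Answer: $144$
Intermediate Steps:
$\left(-4\right) \left(-4\right) 9 = 16 \cdot 9 = 144$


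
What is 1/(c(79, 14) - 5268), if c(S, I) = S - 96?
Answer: -1/5285 ≈ -0.00018921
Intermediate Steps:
c(S, I) = -96 + S
1/(c(79, 14) - 5268) = 1/((-96 + 79) - 5268) = 1/(-17 - 5268) = 1/(-5285) = -1/5285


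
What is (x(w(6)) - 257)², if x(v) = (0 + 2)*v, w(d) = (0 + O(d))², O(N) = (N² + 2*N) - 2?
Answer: 15800625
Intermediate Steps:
O(N) = -2 + N² + 2*N
w(d) = (-2 + d² + 2*d)² (w(d) = (0 + (-2 + d² + 2*d))² = (-2 + d² + 2*d)²)
x(v) = 2*v
(x(w(6)) - 257)² = (2*(-2 + 6² + 2*6)² - 257)² = (2*(-2 + 36 + 12)² - 257)² = (2*46² - 257)² = (2*2116 - 257)² = (4232 - 257)² = 3975² = 15800625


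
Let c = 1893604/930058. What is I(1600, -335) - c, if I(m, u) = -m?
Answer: -744993202/465029 ≈ -1602.0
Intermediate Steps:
c = 946802/465029 (c = 1893604*(1/930058) = 946802/465029 ≈ 2.0360)
I(1600, -335) - c = -1*1600 - 1*946802/465029 = -1600 - 946802/465029 = -744993202/465029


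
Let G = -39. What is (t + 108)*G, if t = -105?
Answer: -117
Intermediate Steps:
(t + 108)*G = (-105 + 108)*(-39) = 3*(-39) = -117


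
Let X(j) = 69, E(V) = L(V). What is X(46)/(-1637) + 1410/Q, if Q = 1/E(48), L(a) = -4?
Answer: -9232749/1637 ≈ -5640.0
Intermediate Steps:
E(V) = -4
Q = -¼ (Q = 1/(-4) = -¼ ≈ -0.25000)
X(46)/(-1637) + 1410/Q = 69/(-1637) + 1410/(-¼) = 69*(-1/1637) + 1410*(-4) = -69/1637 - 5640 = -9232749/1637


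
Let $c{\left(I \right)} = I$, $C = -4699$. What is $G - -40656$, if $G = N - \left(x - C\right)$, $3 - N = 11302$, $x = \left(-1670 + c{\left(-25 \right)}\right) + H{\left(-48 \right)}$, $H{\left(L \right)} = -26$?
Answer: $26379$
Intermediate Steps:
$x = -1721$ ($x = \left(-1670 - 25\right) - 26 = -1695 - 26 = -1721$)
$N = -11299$ ($N = 3 - 11302 = -11299$)
$G = -14277$ ($G = -11299 - \left(-1721 - -4699\right) = -11299 - \left(-1721 + 4699\right) = -11299 - 2978 = -14277$)
$G - -40656 = -14277 - -40656 = -14277 + 40656 = 26379$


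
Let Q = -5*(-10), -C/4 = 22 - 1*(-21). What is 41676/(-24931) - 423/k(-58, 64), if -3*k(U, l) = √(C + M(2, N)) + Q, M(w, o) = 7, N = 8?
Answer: 294161082/13288223 - 1269*I*√165/2665 ≈ 22.137 - 6.1165*I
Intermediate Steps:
C = -172 (C = -4*(22 - 1*(-21)) = -4*(22 + 21) = -4*43 = -172)
Q = 50
k(U, l) = -50/3 - I*√165/3 (k(U, l) = -(√(-172 + 7) + 50)/3 = -(√(-165) + 50)/3 = -(I*√165 + 50)/3 = -(50 + I*√165)/3 = -50/3 - I*√165/3)
41676/(-24931) - 423/k(-58, 64) = 41676/(-24931) - 423/(-50/3 - I*√165/3) = 41676*(-1/24931) - 423/(-50/3 - I*√165/3) = -41676/24931 - 423/(-50/3 - I*√165/3)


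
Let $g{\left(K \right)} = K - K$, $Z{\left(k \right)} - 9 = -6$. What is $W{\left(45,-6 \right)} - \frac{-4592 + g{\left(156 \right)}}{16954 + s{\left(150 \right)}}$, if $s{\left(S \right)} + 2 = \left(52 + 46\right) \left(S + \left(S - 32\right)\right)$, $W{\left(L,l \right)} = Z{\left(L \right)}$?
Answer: $\frac{8390}{2701} \approx 3.1063$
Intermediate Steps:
$Z{\left(k \right)} = 3$ ($Z{\left(k \right)} = 9 - 6 = 3$)
$W{\left(L,l \right)} = 3$
$s{\left(S \right)} = -3138 + 196 S$ ($s{\left(S \right)} = -2 + \left(52 + 46\right) \left(S + \left(S - 32\right)\right) = -2 + 98 \left(S + \left(-32 + S\right)\right) = -2 + 98 \left(-32 + 2 S\right) = -2 + \left(-3136 + 196 S\right) = -3138 + 196 S$)
$g{\left(K \right)} = 0$
$W{\left(45,-6 \right)} - \frac{-4592 + g{\left(156 \right)}}{16954 + s{\left(150 \right)}} = 3 - \frac{-4592 + 0}{16954 + \left(-3138 + 196 \cdot 150\right)} = 3 - - \frac{4592}{16954 + \left(-3138 + 29400\right)} = 3 - - \frac{4592}{16954 + 26262} = 3 - - \frac{4592}{43216} = 3 - \left(-4592\right) \frac{1}{43216} = 3 - - \frac{287}{2701} = 3 + \frac{287}{2701} = \frac{8390}{2701}$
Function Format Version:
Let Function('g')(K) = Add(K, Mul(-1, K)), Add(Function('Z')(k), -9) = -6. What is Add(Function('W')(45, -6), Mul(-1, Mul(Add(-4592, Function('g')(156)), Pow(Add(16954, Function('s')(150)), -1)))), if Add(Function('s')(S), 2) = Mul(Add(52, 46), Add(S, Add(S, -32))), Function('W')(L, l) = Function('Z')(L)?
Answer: Rational(8390, 2701) ≈ 3.1063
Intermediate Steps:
Function('Z')(k) = 3 (Function('Z')(k) = Add(9, -6) = 3)
Function('W')(L, l) = 3
Function('s')(S) = Add(-3138, Mul(196, S)) (Function('s')(S) = Add(-2, Mul(Add(52, 46), Add(S, Add(S, -32)))) = Add(-2, Mul(98, Add(S, Add(-32, S)))) = Add(-2, Mul(98, Add(-32, Mul(2, S)))) = Add(-2, Add(-3136, Mul(196, S))) = Add(-3138, Mul(196, S)))
Function('g')(K) = 0
Add(Function('W')(45, -6), Mul(-1, Mul(Add(-4592, Function('g')(156)), Pow(Add(16954, Function('s')(150)), -1)))) = Add(3, Mul(-1, Mul(Add(-4592, 0), Pow(Add(16954, Add(-3138, Mul(196, 150))), -1)))) = Add(3, Mul(-1, Mul(-4592, Pow(Add(16954, Add(-3138, 29400)), -1)))) = Add(3, Mul(-1, Mul(-4592, Pow(Add(16954, 26262), -1)))) = Add(3, Mul(-1, Mul(-4592, Pow(43216, -1)))) = Add(3, Mul(-1, Mul(-4592, Rational(1, 43216)))) = Add(3, Mul(-1, Rational(-287, 2701))) = Add(3, Rational(287, 2701)) = Rational(8390, 2701)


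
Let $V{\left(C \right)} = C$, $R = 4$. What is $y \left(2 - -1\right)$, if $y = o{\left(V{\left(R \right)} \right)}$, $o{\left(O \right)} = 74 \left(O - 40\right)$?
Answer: $-7992$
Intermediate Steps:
$o{\left(O \right)} = -2960 + 74 O$ ($o{\left(O \right)} = 74 \left(-40 + O\right) = -2960 + 74 O$)
$y = -2664$ ($y = -2960 + 74 \cdot 4 = -2960 + 296 = -2664$)
$y \left(2 - -1\right) = - 2664 \left(2 - -1\right) = - 2664 \left(2 + 1\right) = \left(-2664\right) 3 = -7992$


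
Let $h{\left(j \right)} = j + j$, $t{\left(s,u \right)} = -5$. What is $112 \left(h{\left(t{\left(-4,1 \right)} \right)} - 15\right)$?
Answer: $-2800$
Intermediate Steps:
$h{\left(j \right)} = 2 j$
$112 \left(h{\left(t{\left(-4,1 \right)} \right)} - 15\right) = 112 \left(2 \left(-5\right) - 15\right) = 112 \left(-10 - 15\right) = 112 \left(-25\right) = -2800$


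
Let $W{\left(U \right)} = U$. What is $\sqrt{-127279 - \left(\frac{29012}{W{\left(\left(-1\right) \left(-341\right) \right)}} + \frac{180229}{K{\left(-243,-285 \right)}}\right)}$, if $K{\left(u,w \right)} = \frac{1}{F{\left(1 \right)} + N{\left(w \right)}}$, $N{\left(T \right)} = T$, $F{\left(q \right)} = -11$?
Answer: $\frac{3 \sqrt{687613738757}}{341} \approx 7295.2$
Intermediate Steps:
$K{\left(u,w \right)} = \frac{1}{-11 + w}$
$\sqrt{-127279 - \left(\frac{29012}{W{\left(\left(-1\right) \left(-341\right) \right)}} + \frac{180229}{K{\left(-243,-285 \right)}}\right)} = \sqrt{-127279 - \left(-53347784 + \frac{29012}{341}\right)} = \sqrt{-127279 - \left(\frac{29012}{341} + \frac{180229}{- \frac{1}{296}}\right)} = \sqrt{-127279 - - \frac{18191565332}{341}} = \sqrt{-127279 + \left(- \frac{29012}{341} + 53347784\right)} = \sqrt{-127279 + \frac{18191565332}{341}} = \sqrt{\frac{18148163193}{341}} = \frac{3 \sqrt{687613738757}}{341}$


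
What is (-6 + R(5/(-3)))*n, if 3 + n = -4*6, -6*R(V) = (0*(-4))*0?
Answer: 162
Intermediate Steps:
R(V) = 0 (R(V) = -0*(-4)*0/6 = -0*0 = -1/6*0 = 0)
n = -27 (n = -3 - 4*6 = -3 - 24 = -27)
(-6 + R(5/(-3)))*n = (-6 + 0)*(-27) = -6*(-27) = 162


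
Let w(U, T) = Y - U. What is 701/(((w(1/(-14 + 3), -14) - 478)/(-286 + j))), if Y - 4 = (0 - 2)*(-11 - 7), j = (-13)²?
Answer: 902187/4817 ≈ 187.29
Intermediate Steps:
j = 169
Y = 40 (Y = 4 + (0 - 2)*(-11 - 7) = 4 - 2*(-18) = 4 + 36 = 40)
w(U, T) = 40 - U
701/(((w(1/(-14 + 3), -14) - 478)/(-286 + j))) = 701/((((40 - 1/(-14 + 3)) - 478)/(-286 + 169))) = 701/((((40 - 1/(-11)) - 478)/(-117))) = 701/((((40 - 1*(-1/11)) - 478)*(-1/117))) = 701/((((40 + 1/11) - 478)*(-1/117))) = 701/(((441/11 - 478)*(-1/117))) = 701/((-4817/11*(-1/117))) = 701/(4817/1287) = 701*(1287/4817) = 902187/4817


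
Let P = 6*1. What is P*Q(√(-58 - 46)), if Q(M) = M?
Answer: 12*I*√26 ≈ 61.188*I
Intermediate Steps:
P = 6
P*Q(√(-58 - 46)) = 6*√(-58 - 46) = 6*√(-104) = 6*(2*I*√26) = 12*I*√26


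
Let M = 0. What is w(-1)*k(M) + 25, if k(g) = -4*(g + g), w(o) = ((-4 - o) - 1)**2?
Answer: 25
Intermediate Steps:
w(o) = (-5 - o)**2
k(g) = -8*g
w(-1)*k(M) + 25 = (5 - 1)**2*(-8*0) + 25 = 4**2*0 + 25 = 16*0 + 25 = 0 + 25 = 25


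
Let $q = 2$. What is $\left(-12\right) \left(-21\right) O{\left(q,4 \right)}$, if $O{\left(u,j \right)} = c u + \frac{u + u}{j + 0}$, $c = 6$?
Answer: $3276$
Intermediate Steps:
$O{\left(u,j \right)} = 6 u + \frac{2 u}{j}$ ($O{\left(u,j \right)} = 6 u + \frac{u + u}{j + 0} = 6 u + \frac{2 u}{j}$)
$\left(-12\right) \left(-21\right) O{\left(q,4 \right)} = \left(-12\right) \left(-21\right) \left(6 \cdot 2 + 2 \cdot 2 \cdot \frac{1}{4}\right) = 252 \left(12 + 2 \cdot 2 \cdot \frac{1}{4}\right) = 252 \left(12 + 1\right) = 252 \cdot 13 = 3276$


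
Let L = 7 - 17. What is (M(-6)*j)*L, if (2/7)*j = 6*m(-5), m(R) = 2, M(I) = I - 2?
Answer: 3360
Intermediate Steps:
M(I) = -2 + I
j = 42 (j = 7*(6*2)/2 = (7/2)*12 = 42)
L = -10
(M(-6)*j)*L = ((-2 - 6)*42)*(-10) = -8*42*(-10) = -336*(-10) = 3360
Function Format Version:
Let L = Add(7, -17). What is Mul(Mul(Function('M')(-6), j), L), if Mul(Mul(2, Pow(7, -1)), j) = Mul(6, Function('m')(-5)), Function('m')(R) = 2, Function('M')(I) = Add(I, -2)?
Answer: 3360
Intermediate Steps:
Function('M')(I) = Add(-2, I)
j = 42 (j = Mul(Rational(7, 2), Mul(6, 2)) = Mul(Rational(7, 2), 12) = 42)
L = -10
Mul(Mul(Function('M')(-6), j), L) = Mul(Mul(Add(-2, -6), 42), -10) = Mul(Mul(-8, 42), -10) = Mul(-336, -10) = 3360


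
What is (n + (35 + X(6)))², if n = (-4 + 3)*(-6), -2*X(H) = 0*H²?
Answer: 1681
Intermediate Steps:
X(H) = 0 (X(H) = -0*H² = -½*0 = 0)
n = 6 (n = -1*(-6) = 6)
(n + (35 + X(6)))² = (6 + (35 + 0))² = (6 + 35)² = 41² = 1681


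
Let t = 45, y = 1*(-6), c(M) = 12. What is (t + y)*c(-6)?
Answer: 468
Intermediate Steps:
y = -6
(t + y)*c(-6) = (45 - 6)*12 = 39*12 = 468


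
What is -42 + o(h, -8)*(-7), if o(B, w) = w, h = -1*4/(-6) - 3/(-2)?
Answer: 14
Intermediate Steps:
h = 13/6 (h = -4*(-1/6) - 3*(-1/2) = 2/3 + 3/2 = 13/6 ≈ 2.1667)
-42 + o(h, -8)*(-7) = -42 - 8*(-7) = -42 + 56 = 14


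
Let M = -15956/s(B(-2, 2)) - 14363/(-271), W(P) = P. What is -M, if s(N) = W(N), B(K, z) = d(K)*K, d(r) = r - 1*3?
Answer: 7713/5 ≈ 1542.6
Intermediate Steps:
d(r) = -3 + r (d(r) = r - 3 = -3 + r)
B(K, z) = K*(-3 + K) (B(K, z) = (-3 + K)*K = K*(-3 + K))
s(N) = N
M = -7713/5 (M = -15956*(-1/(2*(-3 - 2))) - 14363/(-271) = -15956/((-2*(-5))) - 14363*(-1/271) = -15956/10 + 53 = -15956*⅒ + 53 = -7978/5 + 53 = -7713/5 ≈ -1542.6)
-M = -1*(-7713/5) = 7713/5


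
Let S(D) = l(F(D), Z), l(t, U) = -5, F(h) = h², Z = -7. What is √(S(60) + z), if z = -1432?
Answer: I*√1437 ≈ 37.908*I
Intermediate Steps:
S(D) = -5
√(S(60) + z) = √(-5 - 1432) = √(-1437) = I*√1437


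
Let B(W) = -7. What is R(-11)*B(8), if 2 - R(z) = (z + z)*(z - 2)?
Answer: 1988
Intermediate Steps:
R(z) = 2 - 2*z*(-2 + z) (R(z) = 2 - (z + z)*(z - 2) = 2 - 2*z*(-2 + z))
R(-11)*B(8) = (2 - 2*(-11)**2 + 4*(-11))*(-7) = (2 - 2*121 - 44)*(-7) = (2 - 242 - 44)*(-7) = -284*(-7) = 1988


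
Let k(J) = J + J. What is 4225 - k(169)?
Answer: 3887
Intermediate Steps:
k(J) = 2*J
4225 - k(169) = 4225 - 2*169 = 4225 - 1*338 = 4225 - 338 = 3887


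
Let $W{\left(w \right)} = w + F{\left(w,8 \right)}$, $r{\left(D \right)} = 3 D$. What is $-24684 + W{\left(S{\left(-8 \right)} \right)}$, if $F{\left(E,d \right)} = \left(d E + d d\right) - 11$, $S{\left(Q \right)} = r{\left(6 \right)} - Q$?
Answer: $-24397$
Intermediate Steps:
$S{\left(Q \right)} = 18 - Q$ ($S{\left(Q \right)} = 3 \cdot 6 - Q = 18 - Q$)
$F{\left(E,d \right)} = -11 + d^{2} + E d$ ($F{\left(E,d \right)} = \left(E d + d^{2}\right) - 11 = \left(d^{2} + E d\right) - 11 = -11 + d^{2} + E d$)
$W{\left(w \right)} = 53 + 9 w$ ($W{\left(w \right)} = w + \left(-11 + 8^{2} + w 8\right) = w + \left(-11 + 64 + 8 w\right) = w + \left(53 + 8 w\right) = 53 + 9 w$)
$-24684 + W{\left(S{\left(-8 \right)} \right)} = -24684 + \left(53 + 9 \left(18 - -8\right)\right) = -24684 + \left(53 + 9 \left(18 + 8\right)\right) = -24684 + \left(53 + 9 \cdot 26\right) = -24684 + \left(53 + 234\right) = -24684 + 287 = -24397$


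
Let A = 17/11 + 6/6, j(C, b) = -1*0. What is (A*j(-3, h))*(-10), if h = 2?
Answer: 0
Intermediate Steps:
j(C, b) = 0
A = 28/11 (A = 17*(1/11) + 6*(1/6) = 17/11 + 1 = 28/11 ≈ 2.5455)
(A*j(-3, h))*(-10) = ((28/11)*0)*(-10) = 0*(-10) = 0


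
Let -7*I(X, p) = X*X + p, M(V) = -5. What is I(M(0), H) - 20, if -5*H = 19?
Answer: -806/35 ≈ -23.029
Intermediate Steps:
H = -19/5 (H = -⅕*19 = -19/5 ≈ -3.8000)
I(X, p) = -p/7 - X²/7 (I(X, p) = -(X*X + p)/7 = -(X² + p)/7 = -(p + X²)/7 = -p/7 - X²/7)
I(M(0), H) - 20 = (-⅐*(-19/5) - ⅐*(-5)²) - 20 = (19/35 - ⅐*25) - 20 = (19/35 - 25/7) - 20 = -106/35 - 20 = -806/35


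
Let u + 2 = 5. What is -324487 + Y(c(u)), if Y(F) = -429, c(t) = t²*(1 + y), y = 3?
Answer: -324916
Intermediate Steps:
u = 3 (u = -2 + 5 = 3)
c(t) = 4*t² (c(t) = t²*(1 + 3) = t²*4 = 4*t²)
-324487 + Y(c(u)) = -324487 - 429 = -324916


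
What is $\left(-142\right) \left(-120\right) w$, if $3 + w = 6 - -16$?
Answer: $323760$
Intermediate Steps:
$w = 19$ ($w = -3 + \left(6 - -16\right) = -3 + \left(6 + 16\right) = -3 + 22 = 19$)
$\left(-142\right) \left(-120\right) w = \left(-142\right) \left(-120\right) 19 = 17040 \cdot 19 = 323760$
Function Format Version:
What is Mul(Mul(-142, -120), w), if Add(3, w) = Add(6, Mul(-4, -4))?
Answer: 323760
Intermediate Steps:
w = 19 (w = Add(-3, Add(6, Mul(-4, -4))) = Add(-3, Add(6, 16)) = Add(-3, 22) = 19)
Mul(Mul(-142, -120), w) = Mul(Mul(-142, -120), 19) = Mul(17040, 19) = 323760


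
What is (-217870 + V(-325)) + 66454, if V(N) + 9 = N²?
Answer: -45800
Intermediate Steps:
V(N) = -9 + N²
(-217870 + V(-325)) + 66454 = (-217870 + (-9 + (-325)²)) + 66454 = (-217870 + (-9 + 105625)) + 66454 = (-217870 + 105616) + 66454 = -112254 + 66454 = -45800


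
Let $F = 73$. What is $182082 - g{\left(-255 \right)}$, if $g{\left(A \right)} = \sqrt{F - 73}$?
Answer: $182082$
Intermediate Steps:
$g{\left(A \right)} = 0$ ($g{\left(A \right)} = \sqrt{73 - 73} = \sqrt{0} = 0$)
$182082 - g{\left(-255 \right)} = 182082 - 0 = 182082 + 0 = 182082$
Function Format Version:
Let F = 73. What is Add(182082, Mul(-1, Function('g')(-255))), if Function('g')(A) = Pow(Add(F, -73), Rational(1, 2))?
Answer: 182082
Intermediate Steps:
Function('g')(A) = 0 (Function('g')(A) = Pow(Add(73, -73), Rational(1, 2)) = Pow(0, Rational(1, 2)) = 0)
Add(182082, Mul(-1, Function('g')(-255))) = Add(182082, Mul(-1, 0)) = Add(182082, 0) = 182082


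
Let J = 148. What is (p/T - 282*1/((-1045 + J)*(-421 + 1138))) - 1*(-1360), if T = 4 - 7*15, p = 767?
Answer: 29283226613/21652683 ≈ 1352.4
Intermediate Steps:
T = -101 (T = 4 - 105 = -101)
(p/T - 282*1/((-1045 + J)*(-421 + 1138))) - 1*(-1360) = (767/(-101) - 282*1/((-1045 + 148)*(-421 + 1138))) - 1*(-1360) = (767*(-1/101) - 282/((-897*717))) + 1360 = (-767/101 - 282/(-643149)) + 1360 = (-767/101 - 282*(-1/643149)) + 1360 = (-767/101 + 94/214383) + 1360 = -164422267/21652683 + 1360 = 29283226613/21652683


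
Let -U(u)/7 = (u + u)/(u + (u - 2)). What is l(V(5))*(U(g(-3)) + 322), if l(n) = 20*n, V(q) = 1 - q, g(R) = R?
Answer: -25340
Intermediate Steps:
U(u) = -14*u/(-2 + 2*u) (U(u) = -7*(u + u)/(u + (u - 2)) = -7*2*u/(u + (-2 + u)) = -7*2*u/(-2 + 2*u) = -14*u/(-2 + 2*u))
l(V(5))*(U(g(-3)) + 322) = (20*(1 - 1*5))*(-7*(-3)/(-1 - 3) + 322) = (20*(1 - 5))*(-7*(-3)/(-4) + 322) = (20*(-4))*(-7*(-3)*(-¼) + 322) = -80*(-21/4 + 322) = -80*1267/4 = -25340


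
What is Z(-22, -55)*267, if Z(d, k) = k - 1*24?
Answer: -21093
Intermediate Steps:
Z(d, k) = -24 + k (Z(d, k) = k - 24 = -24 + k)
Z(-22, -55)*267 = (-24 - 55)*267 = -79*267 = -21093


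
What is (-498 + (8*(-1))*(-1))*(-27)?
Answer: 13230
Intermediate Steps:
(-498 + (8*(-1))*(-1))*(-27) = (-498 - 8*(-1))*(-27) = (-498 + 8)*(-27) = -490*(-27) = 13230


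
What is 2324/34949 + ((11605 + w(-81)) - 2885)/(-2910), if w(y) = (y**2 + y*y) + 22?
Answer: -126227016/16950265 ≈ -7.4469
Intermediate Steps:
w(y) = 22 + 2*y**2 (w(y) = (y**2 + y**2) + 22 = 2*y**2 + 22 = 22 + 2*y**2)
2324/34949 + ((11605 + w(-81)) - 2885)/(-2910) = 2324/34949 + ((11605 + (22 + 2*(-81)**2)) - 2885)/(-2910) = 2324*(1/34949) + ((11605 + (22 + 2*6561)) - 2885)*(-1/2910) = 2324/34949 + ((11605 + (22 + 13122)) - 2885)*(-1/2910) = 2324/34949 + ((11605 + 13144) - 2885)*(-1/2910) = 2324/34949 + (24749 - 2885)*(-1/2910) = 2324/34949 + 21864*(-1/2910) = 2324/34949 - 3644/485 = -126227016/16950265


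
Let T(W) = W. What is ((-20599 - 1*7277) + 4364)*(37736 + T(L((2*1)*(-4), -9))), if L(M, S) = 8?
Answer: -887436928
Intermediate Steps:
((-20599 - 1*7277) + 4364)*(37736 + T(L((2*1)*(-4), -9))) = ((-20599 - 1*7277) + 4364)*(37736 + 8) = ((-20599 - 7277) + 4364)*37744 = (-27876 + 4364)*37744 = -23512*37744 = -887436928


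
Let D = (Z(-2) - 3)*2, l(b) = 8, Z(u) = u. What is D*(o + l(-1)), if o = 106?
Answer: -1140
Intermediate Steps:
D = -10 (D = (-2 - 3)*2 = -5*2 = -10)
D*(o + l(-1)) = -10*(106 + 8) = -10*114 = -1140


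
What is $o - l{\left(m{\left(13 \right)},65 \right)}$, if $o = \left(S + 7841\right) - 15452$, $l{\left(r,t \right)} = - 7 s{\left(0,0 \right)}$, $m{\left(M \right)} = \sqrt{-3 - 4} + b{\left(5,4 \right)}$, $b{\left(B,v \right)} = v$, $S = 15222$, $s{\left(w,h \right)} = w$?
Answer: $7611$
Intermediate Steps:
$m{\left(M \right)} = 4 + i \sqrt{7}$ ($m{\left(M \right)} = \sqrt{-3 - 4} + 4 = \sqrt{-7} + 4 = i \sqrt{7} + 4 = 4 + i \sqrt{7}$)
$l{\left(r,t \right)} = 0$ ($l{\left(r,t \right)} = \left(-7\right) 0 = 0$)
$o = 7611$ ($o = \left(15222 + 7841\right) - 15452 = 23063 - 15452 = 7611$)
$o - l{\left(m{\left(13 \right)},65 \right)} = 7611 - 0 = 7611 + 0 = 7611$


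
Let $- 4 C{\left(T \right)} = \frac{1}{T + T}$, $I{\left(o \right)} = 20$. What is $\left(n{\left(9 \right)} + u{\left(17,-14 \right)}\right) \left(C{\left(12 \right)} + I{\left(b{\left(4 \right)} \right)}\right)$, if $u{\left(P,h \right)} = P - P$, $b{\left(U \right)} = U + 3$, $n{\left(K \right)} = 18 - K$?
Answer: $\frac{5757}{32} \approx 179.91$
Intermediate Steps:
$b{\left(U \right)} = 3 + U$
$C{\left(T \right)} = - \frac{1}{8 T}$ ($C{\left(T \right)} = - \frac{1}{4 \left(T + T\right)} = - \frac{1}{4 \cdot 2 T} = - \frac{\frac{1}{2} \frac{1}{T}}{4} = - \frac{1}{8 T}$)
$u{\left(P,h \right)} = 0$
$\left(n{\left(9 \right)} + u{\left(17,-14 \right)}\right) \left(C{\left(12 \right)} + I{\left(b{\left(4 \right)} \right)}\right) = \left(\left(18 - 9\right) + 0\right) \left(- \frac{1}{8 \cdot 12} + 20\right) = \left(\left(18 - 9\right) + 0\right) \left(\left(- \frac{1}{8}\right) \frac{1}{12} + 20\right) = \left(9 + 0\right) \left(- \frac{1}{96} + 20\right) = 9 \cdot \frac{1919}{96} = \frac{5757}{32}$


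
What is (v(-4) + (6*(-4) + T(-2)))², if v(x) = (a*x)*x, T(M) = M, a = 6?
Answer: 4900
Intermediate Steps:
v(x) = 6*x² (v(x) = (6*x)*x = 6*x²)
(v(-4) + (6*(-4) + T(-2)))² = (6*(-4)² + (6*(-4) - 2))² = (6*16 + (-24 - 2))² = (96 - 26)² = 70² = 4900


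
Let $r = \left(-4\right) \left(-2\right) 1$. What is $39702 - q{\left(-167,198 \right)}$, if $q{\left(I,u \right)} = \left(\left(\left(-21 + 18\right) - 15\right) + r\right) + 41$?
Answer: $39671$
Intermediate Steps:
$r = 8$ ($r = 8 \cdot 1 = 8$)
$q{\left(I,u \right)} = 31$ ($q{\left(I,u \right)} = \left(\left(\left(-21 + 18\right) - 15\right) + 8\right) + 41 = \left(\left(-3 - 15\right) + 8\right) + 41 = \left(-18 + 8\right) + 41 = -10 + 41 = 31$)
$39702 - q{\left(-167,198 \right)} = 39702 - 31 = 39671$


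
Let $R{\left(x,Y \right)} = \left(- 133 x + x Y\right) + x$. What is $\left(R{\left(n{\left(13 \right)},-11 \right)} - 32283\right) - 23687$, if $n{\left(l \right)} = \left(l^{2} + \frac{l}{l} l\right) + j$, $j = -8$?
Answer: $-80852$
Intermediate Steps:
$n{\left(l \right)} = -8 + l + l^{2}$ ($n{\left(l \right)} = \left(l^{2} + \frac{l}{l} l\right) - 8 = \left(l^{2} + 1 l\right) - 8 = \left(l^{2} + l\right) - 8 = \left(l + l^{2}\right) - 8 = -8 + l + l^{2}$)
$R{\left(x,Y \right)} = - 132 x + Y x$ ($R{\left(x,Y \right)} = \left(- 133 x + Y x\right) + x = - 132 x + Y x$)
$\left(R{\left(n{\left(13 \right)},-11 \right)} - 32283\right) - 23687 = \left(\left(-8 + 13 + 13^{2}\right) \left(-132 - 11\right) - 32283\right) - 23687 = \left(\left(-8 + 13 + 169\right) \left(-143\right) - 32283\right) - 23687 = \left(174 \left(-143\right) - 32283\right) - 23687 = \left(-24882 - 32283\right) - 23687 = -57165 - 23687 = -80852$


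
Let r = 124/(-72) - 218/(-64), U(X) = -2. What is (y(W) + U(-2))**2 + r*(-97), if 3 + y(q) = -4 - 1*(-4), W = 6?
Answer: -39845/288 ≈ -138.35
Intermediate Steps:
y(q) = -3 (y(q) = -3 + (-4 - 1*(-4)) = -3 + (-4 + 4) = -3 + 0 = -3)
r = 485/288 (r = 124*(-1/72) - 218*(-1/64) = -31/18 + 109/32 = 485/288 ≈ 1.6840)
(y(W) + U(-2))**2 + r*(-97) = (-3 - 2)**2 + (485/288)*(-97) = (-5)**2 - 47045/288 = 25 - 47045/288 = -39845/288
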